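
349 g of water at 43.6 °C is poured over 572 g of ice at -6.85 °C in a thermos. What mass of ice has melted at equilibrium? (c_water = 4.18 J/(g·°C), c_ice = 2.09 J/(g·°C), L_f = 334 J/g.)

m_melted ≈ 166 g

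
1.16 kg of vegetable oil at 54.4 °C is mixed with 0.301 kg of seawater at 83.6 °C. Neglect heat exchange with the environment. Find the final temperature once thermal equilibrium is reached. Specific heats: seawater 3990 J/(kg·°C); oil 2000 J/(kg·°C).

Net heat exchanged in the isolated system is zero:
0.301·3990·(T − 83.6) + 1.16·2000·(T − 54.4) = 0
1201(T − 83.6) + 2320(T − 54.4) = 0
(1201 + 2320) T = 1201·83.6 + 2320·54.4
T = 226611/3521 ≈ 64.36 °C

T_f ≈ 64.4 °C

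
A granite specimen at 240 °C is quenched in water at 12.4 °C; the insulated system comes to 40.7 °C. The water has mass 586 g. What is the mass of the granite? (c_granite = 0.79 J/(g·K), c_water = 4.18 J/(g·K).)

m ≈ 440 g

Conservation of energy gives ΣQ = 0:
m·0.79·(40.7 − 240) + 586·4.18·(40.7 − 12.4) = 0
-157.45 m = -69320
m = -69320/-157.45 ≈ 440.3 g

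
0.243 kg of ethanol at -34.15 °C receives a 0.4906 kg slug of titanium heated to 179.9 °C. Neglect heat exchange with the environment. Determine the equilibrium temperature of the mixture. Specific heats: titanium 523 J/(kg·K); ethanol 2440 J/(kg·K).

T_f ≈ 30.5 °C

Heat gained plus heat lost sum to zero:
0.4906·523·(T − 179.9) + 0.243·2440·(T − (-34.15)) = 0
849.5 T = 25911
T = 25911/849.5 ≈ 30.50 °C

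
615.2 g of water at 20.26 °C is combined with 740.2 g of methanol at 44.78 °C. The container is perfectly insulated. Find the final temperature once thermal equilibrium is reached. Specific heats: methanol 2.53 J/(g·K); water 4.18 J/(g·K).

T_f ≈ 30.6 °C

Let T be the final temperature. ΣQ_i = 0:
740.2·2.53·(T − 44.78) + 615.2·4.18·(T − 20.26) = 0
1872.7(T − 44.78) + 2571.5(T − 20.26) = 0
(1872.7 + 2571.5) T = 1872.7·44.78 + 2571.5·20.26
T ≈ 30.59 °C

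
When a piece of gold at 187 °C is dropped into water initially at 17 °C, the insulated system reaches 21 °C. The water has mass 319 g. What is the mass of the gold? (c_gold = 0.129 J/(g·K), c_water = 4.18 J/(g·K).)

m ≈ 249 g

Heat gained plus heat lost sum to zero:
m×0.129×(21 − 187) + 319×4.18×(21 − 17) = 0
-21.41 m = -5333.7
m = -5333.7/-21.41 ≈ 249.1 g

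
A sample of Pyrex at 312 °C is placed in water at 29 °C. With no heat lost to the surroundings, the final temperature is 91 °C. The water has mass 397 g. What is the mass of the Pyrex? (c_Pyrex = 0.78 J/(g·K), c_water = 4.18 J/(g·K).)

Taking heat into each body as positive, Σ m c ΔT = 0:
m×0.78×(91 − 312) + 397×4.18×(91 − 29) = 0
-172.38 m = -102887
m = -102887/-172.38 ≈ 596.9 g

m ≈ 597 g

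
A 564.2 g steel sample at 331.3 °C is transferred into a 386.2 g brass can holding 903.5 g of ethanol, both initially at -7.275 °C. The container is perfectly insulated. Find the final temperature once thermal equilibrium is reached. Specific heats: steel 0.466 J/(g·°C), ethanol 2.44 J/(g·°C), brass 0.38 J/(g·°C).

Energy conservation, ΣQ = 0:
564.2*0.466*(T − 331.3) + 903.5*2.44*(T − (-7.275)) + 386.2*0.38*(T − (-7.275)) = 0
(262.92 + 2204.5 + 146.76) T = 262.92*331.3 + 2204.5*(-7.275) + 146.76*(-7.275)
T = 69999/2614.2 ≈ 26.78 °C

T_f ≈ 26.8 °C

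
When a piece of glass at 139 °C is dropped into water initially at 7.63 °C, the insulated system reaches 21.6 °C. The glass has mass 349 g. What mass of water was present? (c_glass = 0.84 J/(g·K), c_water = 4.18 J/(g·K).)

m ≈ 589 g

Energy conservation, ΣQ = 0:
349·0.84·(21.6 − 139) + m·4.18·(21.6 − 7.63) = 0
58.39 m = 34417
m = 34417/58.39 ≈ 589.4 g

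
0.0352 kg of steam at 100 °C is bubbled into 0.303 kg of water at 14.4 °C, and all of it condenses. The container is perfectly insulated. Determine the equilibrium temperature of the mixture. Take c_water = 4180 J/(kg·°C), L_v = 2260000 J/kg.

T_f ≈ 79.6 °C

Energy conservation, ΣQ = 0:
steam→water at 100 °C releases m L_v = 0.0352×2260000 = 79552; condensed water 100 °C→T: 147.14(T − 100); original water: 1266.5(T − 14.4)
1413.7 T = 79552 + 14714 + 18238 = 112504
T ≈ 79.58 °C — below 100 °C, confirming all the steam condensed.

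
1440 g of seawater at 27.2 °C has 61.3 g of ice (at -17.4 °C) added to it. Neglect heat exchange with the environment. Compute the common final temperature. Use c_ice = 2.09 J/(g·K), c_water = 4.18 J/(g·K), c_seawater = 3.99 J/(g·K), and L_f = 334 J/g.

T_f ≈ 22.3 °C

Heat gained plus heat lost sum to zero:
warm ice to 0 °C: 61.3×2.09×(0 − (-17.4)) = 2229.2; fusion: m_ice L_f = 61.3×334 = 20474; warm the meltwater: 256.23 T; seawater cools: 1440×3.99×(T − 27.2) = 5745.6(T − 27.2)
6001.8 T = 156280 − 22703 = 133577
T ≈ 22.26 °C (positive, so assuming full melt was valid).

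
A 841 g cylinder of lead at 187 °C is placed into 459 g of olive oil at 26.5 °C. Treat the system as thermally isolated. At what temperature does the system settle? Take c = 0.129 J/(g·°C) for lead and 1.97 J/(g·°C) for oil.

T_f ≈ 43.7 °C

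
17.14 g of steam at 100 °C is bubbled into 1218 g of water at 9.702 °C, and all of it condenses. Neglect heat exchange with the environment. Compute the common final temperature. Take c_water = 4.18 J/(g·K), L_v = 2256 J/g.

T_f ≈ 18.4 °C

Heat gained plus heat lost sum to zero:
condense steam: −17.14·2256 = −38668
  condensate cools 100→T: 17.14·4.18·(T − 100) = 71.65(T − 100)
  water warms: 1218·4.18·(T − 9.702) = 5091.2(T − 9.702)
5162.9 T = 38668 + 7164.5 + 49395 = 95228
T ≈ 18.44 °C, under the boiling point, so the assumption holds.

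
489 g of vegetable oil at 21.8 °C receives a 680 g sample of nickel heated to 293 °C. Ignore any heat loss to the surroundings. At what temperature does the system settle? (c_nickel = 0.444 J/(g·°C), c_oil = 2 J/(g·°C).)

T_f ≈ 85.8 °C

Energy conservation, ΣQ = 0:
680×0.444×(T − 293) + 489×2×(T − 21.8) = 0
301.92(T − 293) + 978(T − 21.8) = 0
(301.92 + 978) T = 301.92×293 + 978×21.8
T ≈ 85.77 °C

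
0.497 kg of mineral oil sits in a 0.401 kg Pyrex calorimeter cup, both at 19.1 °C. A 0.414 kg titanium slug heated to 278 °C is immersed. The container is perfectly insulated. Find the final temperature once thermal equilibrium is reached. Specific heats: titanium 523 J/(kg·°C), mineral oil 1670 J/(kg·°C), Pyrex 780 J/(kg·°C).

T_f ≈ 60.3 °C

Let T be the final temperature. ΣQ_i = 0:
0.414*523*(T − 278) + 0.497*1670*(T − 19.1) + 0.401*780*(T − 19.1) = 0
216.52(T − 278) + 829.99(T − 19.1) + 312.78(T − 19.1) = 0
(216.52 + 829.99 + 312.78) T = 216.52*278 + 829.99*19.1 + 312.78*19.1
T = 82020 / 1359.3 = 60.3 °C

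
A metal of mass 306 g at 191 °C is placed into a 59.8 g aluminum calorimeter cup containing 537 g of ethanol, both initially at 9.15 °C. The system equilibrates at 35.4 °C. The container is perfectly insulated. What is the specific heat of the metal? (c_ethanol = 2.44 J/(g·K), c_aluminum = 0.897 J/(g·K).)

c ≈ 0.752 J/(g·K)

Heat gained plus heat lost sum to zero:
306·c·(35.4 − 191) + 537·2.44·(35.4 − 9.15) + 59.8·0.897·(35.4 − 9.15) = 0
-47614 c = -35803
c = -35803/-47614 ≈ 0.7519 J/(g·K)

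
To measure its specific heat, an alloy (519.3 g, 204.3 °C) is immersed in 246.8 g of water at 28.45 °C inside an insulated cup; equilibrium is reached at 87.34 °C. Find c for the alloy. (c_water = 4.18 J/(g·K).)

c ≈ 1 J/(g·K)

Setting the total heat transfer to zero:
519.3·c·(87.34 − 204.3) + 246.8·4.18·(87.34 − 28.45) = 0
-60737 c = -60752
c = -60752/-60737 ≈ 1 J/(g·K)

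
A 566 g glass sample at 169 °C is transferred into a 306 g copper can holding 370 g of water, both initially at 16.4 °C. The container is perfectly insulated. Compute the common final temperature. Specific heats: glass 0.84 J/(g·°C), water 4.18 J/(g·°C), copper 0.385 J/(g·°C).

T_f ≈ 50.3 °C

Let T be the final temperature. ΣQ_i = 0:
566·0.84·(T − 169) + 370·4.18·(T − 16.4) + 306·0.385·(T − 16.4) = 0
475.44(T − 169) + 1546.6(T − 16.4) + 117.81(T − 16.4) = 0
(475.44 + 1546.6 + 117.81) T = 475.44·169 + 1546.6·16.4 + 117.81·16.4
T = 107646/2139.8 ≈ 50.31 °C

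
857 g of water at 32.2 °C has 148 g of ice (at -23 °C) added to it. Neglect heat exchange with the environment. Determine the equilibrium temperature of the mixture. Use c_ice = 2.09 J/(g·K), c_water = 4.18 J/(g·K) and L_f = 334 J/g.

T_f ≈ 14.0 °C

Net heat exchanged in the isolated system is zero:
warm ice to 0 °C: 148×2.09×(0 − (-23)) = 7114.4
  latent heat to melt: 148×334 = 49432
  warm the meltwater: 618.64 T
  water: 3582.3(T − 32.2)
4200.9 T = 115349 − 56546 = 58802
T ≈ 14.00 °C. Since T > 0 °C, the all-ice-melts assumption holds.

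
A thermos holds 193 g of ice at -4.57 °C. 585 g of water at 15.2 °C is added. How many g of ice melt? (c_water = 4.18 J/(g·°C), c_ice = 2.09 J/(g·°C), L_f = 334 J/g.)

m_melted ≈ 106 g

Heat available from the water dropping to 0 °C: 585×4.18×15.2 = 37169 J.
Of that, 193×2.09×4.57 = 1843.4 J goes to bring the ice to 0 °C, leaving 35325 J.
Fully melting the ice requires m_ice L_f = 193×334 = 64462 J.
Since 35325 < 64462 J, not all the ice melts; equilibrium is at 0 °C.
m_melt = 35325 / L_f = 105.8 g.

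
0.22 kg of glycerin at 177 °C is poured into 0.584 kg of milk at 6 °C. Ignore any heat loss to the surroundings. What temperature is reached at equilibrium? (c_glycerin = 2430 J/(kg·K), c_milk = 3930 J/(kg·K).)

Heat gained plus heat lost sum to zero:
0.22*2430*(T − 177) + 0.584*3930*(T − 6) = 0
534.6(T − 177) + 2295.1(T − 6) = 0
2829.7 T = 108395
T ≈ 38.31 °C

T_f ≈ 38.3 °C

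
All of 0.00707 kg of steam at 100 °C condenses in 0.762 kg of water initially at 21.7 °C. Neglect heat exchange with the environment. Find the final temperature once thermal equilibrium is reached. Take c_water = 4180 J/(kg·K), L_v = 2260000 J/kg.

T_f ≈ 27.4 °C

Taking heat into each body as positive, Σ m c ΔT = 0:
condense steam: −0.00707×2260000 = −15978; condensate cools 100→T: 0.00707×4180×(T − 100) = 29.55(T − 100); original water: 3185.2(T − 21.7)
3214.7 T = 15978 + 2955.3 + 69118 = 88051
T ≈ 27.39 °C, under the boiling point, so the assumption holds.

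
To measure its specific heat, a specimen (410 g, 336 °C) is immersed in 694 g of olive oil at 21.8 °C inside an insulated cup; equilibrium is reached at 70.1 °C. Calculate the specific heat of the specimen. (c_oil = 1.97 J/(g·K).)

m_s c (T_s − T_f) = m_oil c_oil (T_f − T_0):
410×c×(336 − 70.1) = 694×1.97×(70.1 − 21.8)
109019 c = 66035  ⇒  c ≈ 0.6057 J/(g·K)

c ≈ 0.606 J/(g·K)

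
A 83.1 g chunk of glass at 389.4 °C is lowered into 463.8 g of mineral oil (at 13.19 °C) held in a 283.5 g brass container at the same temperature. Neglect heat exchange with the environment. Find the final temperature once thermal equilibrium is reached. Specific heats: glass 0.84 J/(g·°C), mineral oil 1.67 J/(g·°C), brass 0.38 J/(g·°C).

Energy conservation, ΣQ = 0:
83.1×0.84×(T − 389.4) + 463.8×1.67×(T − 13.19) + 283.5×0.38×(T − 13.19) = 0
69.8(T − 389.4) + 774.55(T − 13.19) + 107.73(T − 13.19) = 0
952.08 T = 38819
T = 38819 / 952.08 = 40.8 °C

T_f ≈ 40.8 °C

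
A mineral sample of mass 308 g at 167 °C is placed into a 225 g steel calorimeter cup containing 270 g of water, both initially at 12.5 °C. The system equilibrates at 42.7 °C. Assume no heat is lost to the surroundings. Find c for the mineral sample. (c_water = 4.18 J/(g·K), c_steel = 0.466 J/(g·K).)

c ≈ 0.973 J/(g·K)

Taking heat into each body as positive, Σ m c ΔT = 0:
308×c×(42.7 − 167) + 270×4.18×(42.7 − 12.5) + 225×0.466×(42.7 − 12.5) = 0
-38284 c = -37250
c = -37250/-38284 ≈ 0.973 J/(g·K)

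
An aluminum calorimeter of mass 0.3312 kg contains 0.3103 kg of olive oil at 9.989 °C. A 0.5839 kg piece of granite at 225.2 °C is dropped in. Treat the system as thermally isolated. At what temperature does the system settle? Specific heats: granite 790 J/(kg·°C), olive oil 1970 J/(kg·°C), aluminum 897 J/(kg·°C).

Setting the total heat transfer to zero:
0.5839·790·(T − 225.2) + 0.3103·1970·(T − 9.989) + 0.3312·897·(T − 9.989) = 0
461.28(T − 225.2) + 611.29(T − 9.989) + 297.09(T − 9.989) = 0
1369.7 T = 112954
T = 112954/1369.7 ≈ 82.47 °C

T_f ≈ 82.5 °C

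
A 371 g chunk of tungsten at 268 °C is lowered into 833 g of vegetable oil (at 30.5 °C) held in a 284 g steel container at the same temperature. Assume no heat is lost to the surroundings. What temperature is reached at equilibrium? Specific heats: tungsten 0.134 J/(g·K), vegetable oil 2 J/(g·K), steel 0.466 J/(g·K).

T_f ≈ 36.9 °C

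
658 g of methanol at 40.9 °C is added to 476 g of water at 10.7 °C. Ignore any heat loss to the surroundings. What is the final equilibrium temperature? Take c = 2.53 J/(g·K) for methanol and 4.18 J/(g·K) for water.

Setting the total heat transfer to zero:
658·2.53·(T − 40.9) + 476·4.18·(T − 10.7) = 0
1664.7(T − 40.9) + 1989.7(T − 10.7) = 0
3654.4 T = 89377
T = 89377/3654.4 ≈ 24.46 °C

T_f ≈ 24.5 °C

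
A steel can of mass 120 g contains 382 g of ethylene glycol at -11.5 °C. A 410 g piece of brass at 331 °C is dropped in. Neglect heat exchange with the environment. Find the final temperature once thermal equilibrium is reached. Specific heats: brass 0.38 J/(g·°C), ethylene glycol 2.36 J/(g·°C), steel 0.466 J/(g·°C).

Setting the total heat transfer to zero:
410×0.38×(T − 331) + 382×2.36×(T − (-11.5)) + 120×0.466×(T − (-11.5)) = 0
155.8(T − 331) + 901.52(T − (-11.5)) + 55.92(T − (-11.5)) = 0
1113.2 T = 40559
T = 40559 / 1113.2 = 36.4 °C

T_f ≈ 36.4 °C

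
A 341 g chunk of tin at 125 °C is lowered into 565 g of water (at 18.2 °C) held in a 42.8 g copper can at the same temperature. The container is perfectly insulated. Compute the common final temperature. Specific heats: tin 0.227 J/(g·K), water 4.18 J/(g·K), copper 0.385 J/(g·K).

Conservation of energy gives ΣQ = 0:
341×0.227×(T − 125) + 565×4.18×(T − 18.2) + 42.8×0.385×(T − 18.2) = 0
77.41(T − 125) + 2361.7(T − 18.2) + 16.48(T − 18.2) = 0
(77.41 + 2361.7 + 16.48) T = 77.41×125 + 2361.7×18.2 + 16.48×18.2
T ≈ 21.57 °C

T_f ≈ 21.6 °C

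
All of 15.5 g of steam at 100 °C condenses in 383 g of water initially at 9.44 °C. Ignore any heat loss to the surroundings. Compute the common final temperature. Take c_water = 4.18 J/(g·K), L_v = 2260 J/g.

Net heat exchanged in the isolated system is zero:
condense steam: −15.5·2260 = −35030; condensate cools 100→T: 15.5·4.18·(T − 100) = 64.79(T − 100); original water: 1600.9(T − 9.44)
1665.7 T = 35030 + 6479 + 15113 = 56622
T ≈ 33.99 °C — below 100 °C, confirming all the steam condensed.

T_f ≈ 34.0 °C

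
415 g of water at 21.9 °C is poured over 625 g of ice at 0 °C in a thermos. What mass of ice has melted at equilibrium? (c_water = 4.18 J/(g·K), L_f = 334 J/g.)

m_melted ≈ 114 g

Heat available from the water dropping to 0 °C: 415·4.18·21.9 = 37990 J.
To melt every bit of ice: 625·334 = 208750 J.
Since 37990 < 208750 J, not all the ice melts; equilibrium is at 0 °C.
Mass melted = 37990/334 ≈ 113.7 g.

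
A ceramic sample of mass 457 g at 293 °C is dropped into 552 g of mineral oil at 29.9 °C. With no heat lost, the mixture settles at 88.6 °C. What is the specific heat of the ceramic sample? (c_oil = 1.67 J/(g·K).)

c ≈ 0.579 J/(g·K)

m_s c (T_s − T_f) = m_oil c_oil (T_f − T_0):
457·c·(293 − 88.6) = 552·1.67·(88.6 − 29.9)
93411 c = 54112  ⇒  c ≈ 0.5793 J/(g·K)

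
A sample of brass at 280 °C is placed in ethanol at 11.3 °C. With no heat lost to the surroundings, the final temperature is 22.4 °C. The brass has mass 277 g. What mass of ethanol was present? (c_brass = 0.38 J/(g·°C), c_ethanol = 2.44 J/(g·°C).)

m ≈ 1000 g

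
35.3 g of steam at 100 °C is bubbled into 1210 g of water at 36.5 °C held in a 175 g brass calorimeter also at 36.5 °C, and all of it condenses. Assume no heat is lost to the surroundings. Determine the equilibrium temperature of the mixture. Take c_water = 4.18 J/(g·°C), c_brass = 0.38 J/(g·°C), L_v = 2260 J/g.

T_f ≈ 53.4 °C

Let T be the final temperature. ΣQ_i = 0:
latent heat released on condensation: 35.3×2260 = 79778
  condensate cools 100→T: 35.3×4.18×(T − 100) = 147.55(T − 100)
  original water: 5057.8(T − 36.5)
  brass cup: 175×0.38×(T − 36.5) = 66.5(T − 36.5)
5271.9 T = 79778 + 14755 + 187037 = 281570
T ≈ 53.41 °C (< 100 °C, so full condensation is consistent).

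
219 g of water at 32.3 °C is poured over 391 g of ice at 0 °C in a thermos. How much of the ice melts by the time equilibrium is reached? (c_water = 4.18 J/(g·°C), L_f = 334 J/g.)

Cooling the water to 0 °C releases 219·4.18·32.3 = 29568 J.
Melting all 391 g of ice would need 391·334 = 130594 J.
29568 J < 130594 J, so only part of the ice melts and the system sits at 0 °C.
Mass melted = 29568/334 ≈ 88.53 g.

m_melted ≈ 88.5 g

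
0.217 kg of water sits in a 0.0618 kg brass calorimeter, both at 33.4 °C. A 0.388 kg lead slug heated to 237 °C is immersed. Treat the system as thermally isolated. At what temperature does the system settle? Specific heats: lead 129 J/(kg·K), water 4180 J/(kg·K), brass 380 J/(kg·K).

T_f ≈ 43.8 °C

Heat gained plus heat lost sum to zero:
0.388·129·(T − 237) + 0.217·4180·(T − 33.4) + 0.0618·380·(T − 33.4) = 0
50.05(T − 237) + 907.06(T − 33.4) + 23.48(T − 33.4) = 0
(50.05 + 907.06 + 23.48) T = 50.05·237 + 907.06·33.4 + 23.48·33.4
T = 42942/980.6 ≈ 43.79 °C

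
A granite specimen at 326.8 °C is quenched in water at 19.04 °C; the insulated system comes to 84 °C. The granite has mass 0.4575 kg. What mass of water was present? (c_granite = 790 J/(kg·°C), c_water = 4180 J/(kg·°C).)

m ≈ 0.323 kg

Let T be the final temperature. ΣQ_i = 0:
0.4575×790×(84 − 326.8) + m×4180×(84 − 19.04) = 0
271533 m = 87754
m = 87754/271533 ≈ 0.3232 kg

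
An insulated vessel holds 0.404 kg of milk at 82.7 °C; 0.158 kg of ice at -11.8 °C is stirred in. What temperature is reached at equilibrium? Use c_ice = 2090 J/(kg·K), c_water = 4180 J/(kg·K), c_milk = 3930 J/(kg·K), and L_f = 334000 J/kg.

T_f ≈ 33.2 °C

Energy balance with sensible and latent terms:
warm ice to 0 °C: 0.158·2090·(0 − (-11.8)) = 3896.6; melt ice: 0.158·334000 = 52772; meltwater 0→T: 0.158·4180·T = 660.44 T; milk: 1587.7(T − 82.7)
2248.2 T = 131304 − 56669 = 74636
T ≈ 33.20 °C — above 0 °C, consistent with complete melting.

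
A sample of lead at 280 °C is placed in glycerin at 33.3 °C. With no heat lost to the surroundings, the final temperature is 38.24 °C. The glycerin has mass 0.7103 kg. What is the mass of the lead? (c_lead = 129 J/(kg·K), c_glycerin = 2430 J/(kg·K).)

m ≈ 0.273 kg

|Q_lead| = |Q_glycerin|:
m·129·(280 − 38.24) = 0.7103·2430·(38.24 − 33.3)
31187 m = 8526.6  ⇒  m ≈ 0.2734 kg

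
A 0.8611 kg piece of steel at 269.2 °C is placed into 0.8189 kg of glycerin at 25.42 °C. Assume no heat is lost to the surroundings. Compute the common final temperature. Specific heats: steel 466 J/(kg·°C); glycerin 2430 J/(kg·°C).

T_f ≈ 66.3 °C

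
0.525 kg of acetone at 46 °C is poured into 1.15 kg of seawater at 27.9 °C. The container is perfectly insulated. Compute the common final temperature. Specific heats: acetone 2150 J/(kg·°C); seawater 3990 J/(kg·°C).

T_f ≈ 31.5 °C

With ΣQ=0 the equilibrium temperature is the m·c-weighted mean:
T_f = (1128.8*46 + 4588.5*27.9) / (1128.8 + 4588.5)
    = 179942 / 5717.2 ≈ 31.47 °C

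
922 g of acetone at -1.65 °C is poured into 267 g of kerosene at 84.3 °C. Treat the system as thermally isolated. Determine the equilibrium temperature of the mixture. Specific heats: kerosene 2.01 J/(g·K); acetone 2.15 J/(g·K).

T_f ≈ 16.7 °C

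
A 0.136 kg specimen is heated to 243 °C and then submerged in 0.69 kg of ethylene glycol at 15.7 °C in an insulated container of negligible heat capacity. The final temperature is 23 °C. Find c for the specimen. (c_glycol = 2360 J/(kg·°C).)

m_s c (T_s − T_f) = m_glycol c_glycol (T_f − T_0):
0.136×c×(243 − 23) = 0.69×2360×(23 − 15.7)
29.92 c = 11887  ⇒  c ≈ 397.3 J/(kg·°C)

c ≈ 397 J/(kg·°C)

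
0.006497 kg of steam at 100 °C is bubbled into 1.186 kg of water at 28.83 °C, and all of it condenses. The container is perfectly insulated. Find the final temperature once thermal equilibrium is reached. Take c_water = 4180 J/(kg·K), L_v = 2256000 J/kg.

T_f ≈ 32.2 °C

Net heat exchanged in the isolated system is zero:
latent heat released on condensation: 0.006497·2256000 = 14657
  condensed water 100 °C→T: 27.16(T − 100)
  water warms: 1.186·4180·(T − 28.83) = 4957.5(T − 28.83)
4984.6 T = 14657 + 2715.7 + 142924 = 160297
T ≈ 32.16 °C (< 100 °C, so full condensation is consistent).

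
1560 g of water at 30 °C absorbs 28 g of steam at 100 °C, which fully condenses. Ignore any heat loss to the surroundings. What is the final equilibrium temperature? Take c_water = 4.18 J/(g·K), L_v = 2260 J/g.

T_f ≈ 40.8 °C

Setting the total heat transfer to zero:
latent heat released on condensation: 28·2260 = 63280
  condensate cools 100→T: 28·4.18·(T − 100) = 117.04(T − 100)
  original water: 6520.8(T − 30)
6637.8 T = 63280 + 11704 + 195624 = 270608
T ≈ 40.77 °C (< 100 °C, so full condensation is consistent).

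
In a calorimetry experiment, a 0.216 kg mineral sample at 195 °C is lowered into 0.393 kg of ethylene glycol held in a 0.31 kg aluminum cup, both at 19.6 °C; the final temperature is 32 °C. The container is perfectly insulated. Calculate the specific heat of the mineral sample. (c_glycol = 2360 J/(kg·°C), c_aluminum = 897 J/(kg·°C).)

c ≈ 425 J/(kg·°C)

Heat gained plus heat lost sum to zero:
0.216×c×(32 − 195) + 0.393×2360×(32 − 19.6) + 0.31×897×(32 − 19.6) = 0
-35.21 c = -14949
c = -14949/-35.21 ≈ 424.6 J/(kg·°C)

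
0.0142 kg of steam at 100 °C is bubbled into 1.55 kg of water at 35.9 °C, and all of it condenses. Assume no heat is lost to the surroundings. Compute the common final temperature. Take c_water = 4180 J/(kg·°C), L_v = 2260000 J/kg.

Net heat exchanged in the isolated system is zero:
condense steam: −0.0142·2260000 = −32092
  condensed water 100 °C→T: 59.36(T − 100)
  water warms: 1.55·4180·(T − 35.9) = 6479(T − 35.9)
6538.4 T = 32092 + 5935.6 + 232596 = 270624
T ≈ 41.39 °C (< 100 °C, so full condensation is consistent).

T_f ≈ 41.4 °C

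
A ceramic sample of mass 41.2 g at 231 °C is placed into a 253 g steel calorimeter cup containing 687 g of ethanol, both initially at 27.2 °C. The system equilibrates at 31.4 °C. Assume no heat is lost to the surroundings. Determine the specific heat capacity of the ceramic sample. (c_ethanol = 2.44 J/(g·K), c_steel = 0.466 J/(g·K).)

Let T be the final temperature. ΣQ_i = 0:
41.2·c·(31.4 − 231) + 687·2.44·(31.4 − 27.2) + 253·0.466·(31.4 − 27.2) = 0
-8223.5 c = -7535.5
c = -7535.5/-8223.5 ≈ 0.9163 J/(g·K)

c ≈ 0.916 J/(g·K)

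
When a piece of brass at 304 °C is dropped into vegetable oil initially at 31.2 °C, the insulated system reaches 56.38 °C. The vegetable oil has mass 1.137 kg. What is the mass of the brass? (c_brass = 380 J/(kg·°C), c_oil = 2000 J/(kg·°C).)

m ≈ 0.609 kg

Let T be the final temperature. ΣQ_i = 0:
m×380×(56.38 − 304) + 1.137×2000×(56.38 − 31.2) = 0
-94096 m = -57259
m = -57259/-94096 ≈ 0.6085 kg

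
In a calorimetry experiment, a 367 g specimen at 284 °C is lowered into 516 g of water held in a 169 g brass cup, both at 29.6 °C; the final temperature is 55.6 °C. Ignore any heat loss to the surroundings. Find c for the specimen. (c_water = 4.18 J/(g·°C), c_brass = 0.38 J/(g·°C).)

c ≈ 0.689 J/(g·°C)

Conservation of energy gives ΣQ = 0:
367×c×(55.6 − 284) + 516×4.18×(55.6 − 29.6) + 169×0.38×(55.6 − 29.6) = 0
-83823 c = -57749
c = -57749/-83823 ≈ 0.6889 J/(g·°C)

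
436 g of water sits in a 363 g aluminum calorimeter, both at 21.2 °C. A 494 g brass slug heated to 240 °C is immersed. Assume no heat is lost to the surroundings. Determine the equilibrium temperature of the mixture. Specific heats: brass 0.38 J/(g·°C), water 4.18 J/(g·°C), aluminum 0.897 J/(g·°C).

T_f ≈ 38.8 °C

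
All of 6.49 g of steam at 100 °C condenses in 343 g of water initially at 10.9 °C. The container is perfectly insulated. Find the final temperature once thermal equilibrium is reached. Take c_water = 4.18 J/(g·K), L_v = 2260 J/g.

Energy balance with sensible and latent terms:
condense steam: −6.49×2260 = −14667
  condensate cools 100→T: 6.49×4.18×(T − 100) = 27.13(T − 100)
  original water: 1433.7(T − 10.9)
1460.9 T = 14667 + 2712.8 + 15628 = 33008
T ≈ 22.59 °C, under the boiling point, so the assumption holds.

T_f ≈ 22.6 °C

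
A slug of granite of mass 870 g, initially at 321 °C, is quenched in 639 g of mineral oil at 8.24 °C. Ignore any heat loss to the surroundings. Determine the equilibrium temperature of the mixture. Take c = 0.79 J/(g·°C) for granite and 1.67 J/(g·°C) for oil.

T_f ≈ 130.8 °C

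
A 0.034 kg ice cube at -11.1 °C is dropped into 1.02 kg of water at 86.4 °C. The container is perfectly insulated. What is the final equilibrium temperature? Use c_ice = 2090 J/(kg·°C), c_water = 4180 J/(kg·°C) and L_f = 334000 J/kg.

Conservation of energy gives ΣQ = 0:
warm ice to 0 °C: 0.034×2090×(0 − (-11.1)) = 788.77; latent heat to melt: 0.034×334000 = 11356; meltwater 0→T: 0.034×4180×T = 142.12 T; water cools: 1.02×4180×(T − 86.4) = 4263.6(T − 86.4)
4405.7 T = 368375 − 12145 = 356230
T ≈ 80.86 °C. Since T > 0 °C, the all-ice-melts assumption holds.

T_f ≈ 80.9 °C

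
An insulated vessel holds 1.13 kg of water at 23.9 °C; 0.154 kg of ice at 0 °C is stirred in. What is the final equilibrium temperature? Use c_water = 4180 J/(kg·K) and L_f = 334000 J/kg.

T_f ≈ 11.4 °C

Energy conservation, ΣQ = 0:
fusion: m_ice L_f = 0.154·334000 = 51436
  warm the meltwater: 643.72 T
  water cools: 1.13·4180·(T − 23.9) = 4723.4(T − 23.9)
5367.1 T = 112889 − 51436 = 61453
T ≈ 11.45 °C (positive, so assuming full melt was valid).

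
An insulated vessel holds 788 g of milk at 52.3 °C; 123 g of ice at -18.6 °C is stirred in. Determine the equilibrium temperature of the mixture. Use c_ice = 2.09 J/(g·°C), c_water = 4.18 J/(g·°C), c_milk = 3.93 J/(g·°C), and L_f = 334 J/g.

Net heat exchanged in the isolated system is zero:
ice -18.6→0 °C: 123×2.09×18.6 = 4781.5
  melt ice: 123×334 = 41082
  warm the meltwater: 514.14 T
  milk cools: 788×3.93×(T − 52.3) = 3096.8(T − 52.3)
3611 T = 161965 − 45864 = 116101
T ≈ 32.15 °C. Since T > 0 °C, the all-ice-melts assumption holds.

T_f ≈ 32.2 °C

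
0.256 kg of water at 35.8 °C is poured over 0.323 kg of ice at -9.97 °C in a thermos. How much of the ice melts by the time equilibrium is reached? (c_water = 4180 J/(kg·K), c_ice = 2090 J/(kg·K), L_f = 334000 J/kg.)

m_melted ≈ 0.0945 kg

Cooling the water to 0 °C releases 0.256×4180×35.8 = 38309 J.
Of that, 0.323×2090×9.97 = 6730.4 J goes to bring the ice to 0 °C, leaving 31578 J.
Melting all 0.323 kg of ice would need 0.323×334000 = 107882 J.
31578 J < 107882 J, so only part of the ice melts and the system sits at 0 °C.
Mass melted = 31578/334000 ≈ 0.09455 kg.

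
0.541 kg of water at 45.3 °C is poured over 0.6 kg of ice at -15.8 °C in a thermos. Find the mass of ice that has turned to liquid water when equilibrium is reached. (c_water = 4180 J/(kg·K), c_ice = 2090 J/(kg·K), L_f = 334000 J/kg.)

m_melted ≈ 0.247 kg

Heat available from the water dropping to 0 °C: 0.541·4180·45.3 = 102441 J.
Of that, 0.6·2090·15.8 = 19813 J goes to bring the ice to 0 °C, leaving 82627 J.
Melting all 0.6 kg of ice would need 0.6·334000 = 200400 J.
82627 J < 200400 J, so only part of the ice melts and the system sits at 0 °C.
Mass melted = 82627/334000 ≈ 0.2474 kg.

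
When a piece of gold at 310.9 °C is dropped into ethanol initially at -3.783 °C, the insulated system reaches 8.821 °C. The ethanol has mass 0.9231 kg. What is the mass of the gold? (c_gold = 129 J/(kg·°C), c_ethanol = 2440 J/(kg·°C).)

m ≈ 0.729 kg

Heat lost by the gold = heat gained by the ethanol:
m×129×(310.9 − 8.821) = 0.9231×2440×(8.821 − (-3.783))
38968 m = 28389  ⇒  m ≈ 0.7285 kg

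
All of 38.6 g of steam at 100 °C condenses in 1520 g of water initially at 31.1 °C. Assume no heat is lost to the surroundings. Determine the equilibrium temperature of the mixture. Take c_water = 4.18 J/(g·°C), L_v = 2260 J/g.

T_f ≈ 46.2 °C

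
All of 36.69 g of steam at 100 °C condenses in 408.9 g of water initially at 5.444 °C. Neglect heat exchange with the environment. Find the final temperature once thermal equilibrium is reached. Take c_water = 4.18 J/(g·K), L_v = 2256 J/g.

Sum of m c ΔT and latent-heat terms is zero:
steam→water at 100 °C releases m L_v = 36.69·2256 = 82773
  condensed water 100 °C→T: 153.36(T − 100)
  original water: 1709.2(T − 5.444)
1862.6 T = 82773 + 15336 + 9304.9 = 107414
T ≈ 57.67 °C (< 100 °C, so full condensation is consistent).

T_f ≈ 57.7 °C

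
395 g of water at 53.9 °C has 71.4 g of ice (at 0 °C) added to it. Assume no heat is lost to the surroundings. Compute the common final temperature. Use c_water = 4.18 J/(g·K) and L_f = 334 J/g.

Heat gained plus heat lost sum to zero:
latent heat to melt: 71.4·334 = 23848; meltwater 0→T: 71.4·4.18·T = 298.45 T; water cools: 395·4.18·(T − 53.9) = 1651.1(T − 53.9)
1949.6 T = 88994 − 23848 = 65147
T ≈ 33.42 °C (positive, so assuming full melt was valid).

T_f ≈ 33.4 °C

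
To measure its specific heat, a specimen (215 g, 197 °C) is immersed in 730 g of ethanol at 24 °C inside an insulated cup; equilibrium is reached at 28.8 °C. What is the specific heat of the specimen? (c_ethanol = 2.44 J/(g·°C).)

m_s c (T_s − T_f) = m_ethanol c_ethanol (T_f − T_0):
215·c·(197 − 28.8) = 730·2.44·(28.8 − 24)
36163 c = 8549.8  ⇒  c ≈ 0.2364 J/(g·°C)

c ≈ 0.236 J/(g·°C)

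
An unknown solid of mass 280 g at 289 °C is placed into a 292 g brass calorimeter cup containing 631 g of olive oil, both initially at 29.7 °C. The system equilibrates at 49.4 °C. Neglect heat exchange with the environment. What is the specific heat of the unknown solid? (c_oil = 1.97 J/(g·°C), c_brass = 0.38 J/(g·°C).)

c ≈ 0.398 J/(g·°C)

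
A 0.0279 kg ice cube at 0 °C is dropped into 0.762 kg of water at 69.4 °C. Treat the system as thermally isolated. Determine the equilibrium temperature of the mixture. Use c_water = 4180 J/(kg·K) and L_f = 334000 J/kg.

T_f ≈ 64.1 °C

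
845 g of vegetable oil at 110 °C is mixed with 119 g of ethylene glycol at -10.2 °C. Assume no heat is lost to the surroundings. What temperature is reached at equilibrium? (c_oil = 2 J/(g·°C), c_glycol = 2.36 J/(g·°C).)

T_f ≈ 92.9 °C

Net heat exchanged in the isolated system is zero:
845×2×(T − 110) + 119×2.36×(T − (-10.2)) = 0
1690(T − 110) + 280.84(T − (-10.2)) = 0
1970.8 T = 183035
T = 183035 / 1970.8 = 92.9 °C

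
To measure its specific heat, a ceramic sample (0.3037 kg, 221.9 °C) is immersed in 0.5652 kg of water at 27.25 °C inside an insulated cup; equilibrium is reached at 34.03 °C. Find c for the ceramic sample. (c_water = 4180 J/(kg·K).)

c ≈ 281 J/(kg·K)

Taking heat into each body as positive, Σ m c ΔT = 0:
0.3037·c·(34.03 − 221.9) + 0.5652·4180·(34.03 − 27.25) = 0
-57.06 c = -16018
c = -16018/-57.06 ≈ 280.7 J/(kg·K)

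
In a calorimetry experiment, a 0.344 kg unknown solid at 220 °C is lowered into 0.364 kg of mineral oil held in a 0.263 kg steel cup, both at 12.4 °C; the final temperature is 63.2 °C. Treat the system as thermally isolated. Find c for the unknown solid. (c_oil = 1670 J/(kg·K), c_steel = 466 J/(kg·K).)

c ≈ 688 J/(kg·K)

Let T be the final temperature. ΣQ_i = 0:
0.344×c×(63.2 − 220) + 0.364×1670×(63.2 − 12.4) + 0.263×466×(63.2 − 12.4) = 0
-53.94 c = -37106
c = -37106/-53.94 ≈ 687.9 J/(kg·K)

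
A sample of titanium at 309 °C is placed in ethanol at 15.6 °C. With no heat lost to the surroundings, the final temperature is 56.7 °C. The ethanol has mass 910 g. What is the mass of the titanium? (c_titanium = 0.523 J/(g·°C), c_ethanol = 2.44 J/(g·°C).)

m ≈ 692 g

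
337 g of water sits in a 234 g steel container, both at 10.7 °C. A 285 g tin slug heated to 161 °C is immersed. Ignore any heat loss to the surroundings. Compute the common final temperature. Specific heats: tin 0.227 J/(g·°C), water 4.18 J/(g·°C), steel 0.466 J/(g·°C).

T_f ≈ 16.8 °C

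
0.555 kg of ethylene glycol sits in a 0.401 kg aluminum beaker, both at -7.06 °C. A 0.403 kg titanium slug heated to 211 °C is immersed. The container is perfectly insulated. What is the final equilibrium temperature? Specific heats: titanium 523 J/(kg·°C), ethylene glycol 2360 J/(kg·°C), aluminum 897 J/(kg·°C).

Energy conservation, ΣQ = 0:
0.403×523×(T − 211) + 0.555×2360×(T − (-7.06)) + 0.401×897×(T − (-7.06)) = 0
1880.3 T = 32686
T ≈ 17.38 °C

T_f ≈ 17.4 °C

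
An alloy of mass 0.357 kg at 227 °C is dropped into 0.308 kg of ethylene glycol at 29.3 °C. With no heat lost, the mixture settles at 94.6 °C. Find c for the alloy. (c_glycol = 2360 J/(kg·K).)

c ≈ 1000 J/(kg·K)

Heat lost by the alloy = heat gained by the glycol:
0.357×c×(227 − 94.6) = 0.308×2360×(94.6 − 29.3)
47.27 c = 47465  ⇒  c ≈ 1004 J/(kg·K)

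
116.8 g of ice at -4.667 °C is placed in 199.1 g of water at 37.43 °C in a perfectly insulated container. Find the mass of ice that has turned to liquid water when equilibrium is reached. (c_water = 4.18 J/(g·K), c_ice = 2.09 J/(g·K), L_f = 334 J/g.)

m_melted ≈ 89.9 g

Heat available from the water dropping to 0 °C: 199.1×4.18×37.43 = 31151 J.
Warming the ice to 0 °C takes 116.8×2.09×4.667 = 1139.3 J, leaving 30011 J for melting.
Melting all 116.8 g of ice would need 116.8×334 = 39011 J.
Since 30011 < 39011 J, not all the ice melts; equilibrium is at 0 °C.
m_melt = 30011 / L_f = 89.85 g.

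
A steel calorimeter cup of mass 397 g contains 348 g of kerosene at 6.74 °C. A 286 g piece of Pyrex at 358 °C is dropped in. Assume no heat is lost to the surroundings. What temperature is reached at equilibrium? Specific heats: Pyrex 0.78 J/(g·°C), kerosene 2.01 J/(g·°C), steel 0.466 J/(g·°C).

T_f ≈ 77.5 °C

T_f = Σ m_i c_i T_i / Σ m_i c_i:
T_f = (223.08×358 + 699.48×6.74 + 185×6.74) / (223.08 + 699.48 + 185)
    = 85824 / 1107.6 ≈ 77.49 °C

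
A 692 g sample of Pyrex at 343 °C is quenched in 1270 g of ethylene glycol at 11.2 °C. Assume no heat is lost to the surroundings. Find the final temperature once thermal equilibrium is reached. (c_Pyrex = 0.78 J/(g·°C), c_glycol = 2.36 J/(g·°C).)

T_f ≈ 61.8 °C

Heat lost by the Pyrex equals heat gained by the glycol:
692*0.78*(343 − T) = 1270*2.36*(T − 11.2)
539.76(343 − T) = 2997.2(T − 11.2)
3537 T = 218706  ⇒  T ≈ 61.83 °C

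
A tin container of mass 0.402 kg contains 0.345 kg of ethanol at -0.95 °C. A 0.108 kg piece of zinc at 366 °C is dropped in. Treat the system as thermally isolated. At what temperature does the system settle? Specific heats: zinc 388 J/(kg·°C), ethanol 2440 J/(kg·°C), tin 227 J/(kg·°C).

T_f is the heat-capacity-weighted average of the initial temperatures:
T_f = (41.9*366 + 841.8*(-0.95) + 91.25*(-0.95)) / (41.9 + 841.8 + 91.25)
    = 14450 / 974.96 ≈ 14.82 °C

T_f ≈ 14.8 °C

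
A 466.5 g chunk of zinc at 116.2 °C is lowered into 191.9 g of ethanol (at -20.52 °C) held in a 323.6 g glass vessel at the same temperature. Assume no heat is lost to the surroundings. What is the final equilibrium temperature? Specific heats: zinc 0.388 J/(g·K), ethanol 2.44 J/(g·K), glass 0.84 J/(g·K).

T_f ≈ 6.3 °C

T_f is the heat-capacity-weighted average of the initial temperatures:
T_f = (181·116.2 + 468.24·(-20.52) + 271.82·(-20.52)) / (181 + 468.24 + 271.82)
    = 5846.4 / 921.06 ≈ 6.35 °C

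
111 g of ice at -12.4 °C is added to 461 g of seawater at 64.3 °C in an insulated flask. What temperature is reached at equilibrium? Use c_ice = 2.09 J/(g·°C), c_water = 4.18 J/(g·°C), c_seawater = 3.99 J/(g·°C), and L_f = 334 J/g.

T_f ≈ 34.0 °C

Taking heat into each body as positive, Σ m c ΔT = 0:
ice -12.4→0 °C: 111×2.09×12.4 = 2876.7; melt ice: 111×334 = 37074; meltwater 0→T: 111×4.18×T = 463.98 T; seawater cools: 461×3.99×(T − 64.3) = 1839.4(T − 64.3)
2303.4 T = 118273 − 39951 = 78322
T ≈ 34.00 °C. Since T > 0 °C, the all-ice-melts assumption holds.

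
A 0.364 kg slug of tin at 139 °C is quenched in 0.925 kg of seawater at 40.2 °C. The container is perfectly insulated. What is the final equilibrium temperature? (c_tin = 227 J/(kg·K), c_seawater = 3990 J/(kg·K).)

T_f ≈ 42.4 °C

Set heat shed by the hot body equal to heat absorbed by the cold body:
0.364·227·(139 − T) = 0.925·3990·(T − 40.2)
82.63(139 − T) = 3690.8(T − 40.2)
3773.4 T = 159853  ⇒  T ≈ 42.36 °C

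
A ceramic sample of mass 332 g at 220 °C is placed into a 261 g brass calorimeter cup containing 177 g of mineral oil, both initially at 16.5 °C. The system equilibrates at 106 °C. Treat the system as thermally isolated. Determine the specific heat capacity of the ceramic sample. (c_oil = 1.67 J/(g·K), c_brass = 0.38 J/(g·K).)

c ≈ 0.934 J/(g·K)

Setting the total heat transfer to zero:
332·c·(106 − 220) + 177·1.67·(106 − 16.5) + 261·0.38·(106 − 16.5) = 0
-37848 c = -35332
c = -35332/-37848 ≈ 0.9335 J/(g·K)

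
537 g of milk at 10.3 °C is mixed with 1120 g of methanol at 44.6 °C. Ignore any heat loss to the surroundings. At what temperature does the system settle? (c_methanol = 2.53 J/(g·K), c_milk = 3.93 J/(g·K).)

Heat gained plus heat lost sum to zero:
1120×2.53×(T − 44.6) + 537×3.93×(T − 10.3) = 0
(2833.6 + 2110.4) T = 2833.6×44.6 + 2110.4×10.3
T ≈ 29.96 °C

T_f ≈ 30.0 °C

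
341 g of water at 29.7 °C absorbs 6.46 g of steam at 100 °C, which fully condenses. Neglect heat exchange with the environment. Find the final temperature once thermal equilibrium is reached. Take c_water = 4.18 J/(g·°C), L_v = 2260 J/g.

T_f ≈ 41.1 °C

Net heat exchanged in the isolated system is zero:
latent heat released on condensation: 6.46·2260 = 14600
  condensate cools 100→T: 6.46·4.18·(T − 100) = 27(T − 100)
  original water: 1425.4(T − 29.7)
1452.4 T = 14600 + 2700.3 + 42334 = 59634
T ≈ 41.06 °C, under the boiling point, so the assumption holds.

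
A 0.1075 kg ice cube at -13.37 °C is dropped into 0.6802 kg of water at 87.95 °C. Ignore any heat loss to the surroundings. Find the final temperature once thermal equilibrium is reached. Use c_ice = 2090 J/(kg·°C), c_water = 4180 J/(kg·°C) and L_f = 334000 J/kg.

Energy conservation, ΣQ = 0:
warm ice to 0 °C: 0.1075×2090×(0 − (-13.37)) = 3003.9; latent heat to melt: 0.1075×334000 = 35905; meltwater 0→T: 0.1075×4180×T = 449.35 T; water: 2843.2(T − 87.95)
3292.6 T = 250063 − 38909 = 211154
T ≈ 64.13 °C (positive, so assuming full melt was valid).

T_f ≈ 64.1 °C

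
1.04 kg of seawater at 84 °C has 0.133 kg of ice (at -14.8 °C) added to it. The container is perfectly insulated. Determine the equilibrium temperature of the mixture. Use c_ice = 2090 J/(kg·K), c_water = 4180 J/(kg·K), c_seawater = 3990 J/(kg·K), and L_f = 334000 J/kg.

T_f ≈ 63.8 °C

Let T be the final temperature. ΣQ_i = 0:
warm ice to 0 °C: 0.133·2090·(0 − (-14.8)) = 4114; fusion: m_ice L_f = 0.133·334000 = 44422; warm the meltwater: 555.94 T; seawater: 4149.6(T − 84)
4705.5 T = 348566 − 48536 = 300030
T ≈ 63.76 °C — above 0 °C, consistent with complete melting.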